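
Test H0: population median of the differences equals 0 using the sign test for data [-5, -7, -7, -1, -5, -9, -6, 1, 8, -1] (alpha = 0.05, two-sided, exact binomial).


Step 1: Discard zero differences. Original n = 10; n_eff = number of nonzero differences = 10.
Nonzero differences (with sign): -5, -7, -7, -1, -5, -9, -6, +1, +8, -1
Step 2: Count signs: positive = 2, negative = 8.
Step 3: Under H0: P(positive) = 0.5, so the number of positives S ~ Bin(10, 0.5).
Step 4: Two-sided exact p-value = sum of Bin(10,0.5) probabilities at or below the observed probability = 0.109375.
Step 5: alpha = 0.05. fail to reject H0.

n_eff = 10, pos = 2, neg = 8, p = 0.109375, fail to reject H0.


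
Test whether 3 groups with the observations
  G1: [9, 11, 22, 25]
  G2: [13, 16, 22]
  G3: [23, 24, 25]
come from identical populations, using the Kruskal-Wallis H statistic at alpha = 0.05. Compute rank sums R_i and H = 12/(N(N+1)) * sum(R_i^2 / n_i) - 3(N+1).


Step 1: Combine all N = 10 observations and assign midranks.
sorted (value, group, rank): (9,G1,1), (11,G1,2), (13,G2,3), (16,G2,4), (22,G1,5.5), (22,G2,5.5), (23,G3,7), (24,G3,8), (25,G1,9.5), (25,G3,9.5)
Step 2: Sum ranks within each group.
R_1 = 18 (n_1 = 4)
R_2 = 12.5 (n_2 = 3)
R_3 = 24.5 (n_3 = 3)
Step 3: H = 12/(N(N+1)) * sum(R_i^2/n_i) - 3(N+1)
     = 12/(10*11) * (18^2/4 + 12.5^2/3 + 24.5^2/3) - 3*11
     = 0.109091 * 333.167 - 33
     = 3.345455.
Step 4: Ties present; correction factor C = 1 - 12/(10^3 - 10) = 0.987879. Corrected H = 3.345455 / 0.987879 = 3.386503.
Step 5: Under H0, H ~ chi^2(2); p-value = 0.183921.
Step 6: alpha = 0.05. fail to reject H0.

H = 3.3865, df = 2, p = 0.183921, fail to reject H0.


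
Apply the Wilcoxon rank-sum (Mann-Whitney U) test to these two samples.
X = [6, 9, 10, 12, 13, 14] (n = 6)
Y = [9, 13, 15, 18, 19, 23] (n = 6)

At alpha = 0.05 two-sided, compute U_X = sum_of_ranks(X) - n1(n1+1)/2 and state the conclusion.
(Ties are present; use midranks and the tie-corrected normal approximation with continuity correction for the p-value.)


Step 1: Combine and sort all 12 observations; assign midranks.
sorted (value, group): (6,X), (9,X), (9,Y), (10,X), (12,X), (13,X), (13,Y), (14,X), (15,Y), (18,Y), (19,Y), (23,Y)
ranks: 6->1, 9->2.5, 9->2.5, 10->4, 12->5, 13->6.5, 13->6.5, 14->8, 15->9, 18->10, 19->11, 23->12
Step 2: Rank sum for X: R1 = 1 + 2.5 + 4 + 5 + 6.5 + 8 = 27.
Step 3: U_X = R1 - n1(n1+1)/2 = 27 - 6*7/2 = 27 - 21 = 6.
       U_Y = n1*n2 - U_X = 36 - 6 = 30.
Step 4: Ties are present, so use the tie-corrected normal approximation (with continuity correction) for the p-value.
Step 5: p-value = 0.064610; compare to alpha = 0.05. fail to reject H0.

U_X = 6, p = 0.064610, fail to reject H0 at alpha = 0.05.


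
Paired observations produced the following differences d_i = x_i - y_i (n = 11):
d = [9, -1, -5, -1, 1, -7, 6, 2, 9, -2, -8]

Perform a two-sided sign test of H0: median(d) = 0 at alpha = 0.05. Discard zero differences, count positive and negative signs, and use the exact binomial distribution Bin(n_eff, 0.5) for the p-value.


Step 1: Discard zero differences. Original n = 11; n_eff = number of nonzero differences = 11.
Nonzero differences (with sign): +9, -1, -5, -1, +1, -7, +6, +2, +9, -2, -8
Step 2: Count signs: positive = 5, negative = 6.
Step 3: Under H0: P(positive) = 0.5, so the number of positives S ~ Bin(11, 0.5).
Step 4: Two-sided exact p-value = sum of Bin(11,0.5) probabilities at or below the observed probability = 1.000000.
Step 5: alpha = 0.05. fail to reject H0.

n_eff = 11, pos = 5, neg = 6, p = 1.000000, fail to reject H0.


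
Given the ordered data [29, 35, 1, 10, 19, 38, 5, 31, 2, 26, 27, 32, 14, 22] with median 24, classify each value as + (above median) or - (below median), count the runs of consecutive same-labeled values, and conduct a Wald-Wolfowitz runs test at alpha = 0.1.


Step 1: Compute median = 24; label A = above, B = below.
Labels in order: AABBBABABAAABB  (n_A = 7, n_B = 7)
Step 2: Count runs R = 8.
Step 3: Under H0 (random ordering), E[R] = 2*n_A*n_B/(n_A+n_B) + 1 = 2*7*7/14 + 1 = 8.0000.
        Var[R] = 2*n_A*n_B*(2*n_A*n_B - n_A - n_B) / ((n_A+n_B)^2 * (n_A+n_B-1)) = 8232/2548 = 3.2308.
        SD[R] = 1.7974.
Step 4: R = E[R], so z = 0 with no continuity correction.
Step 5: Two-sided p-value via normal approximation = 2*(1 - Phi(|z|)) = 1.000000.
Step 6: alpha = 0.1. fail to reject H0.

R = 8, z = 0.0000, p = 1.000000, fail to reject H0.


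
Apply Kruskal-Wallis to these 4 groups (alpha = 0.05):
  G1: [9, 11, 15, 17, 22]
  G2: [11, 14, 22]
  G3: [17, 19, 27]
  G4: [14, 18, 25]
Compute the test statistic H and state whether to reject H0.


Step 1: Combine all N = 14 observations and assign midranks.
sorted (value, group, rank): (9,G1,1), (11,G1,2.5), (11,G2,2.5), (14,G2,4.5), (14,G4,4.5), (15,G1,6), (17,G1,7.5), (17,G3,7.5), (18,G4,9), (19,G3,10), (22,G1,11.5), (22,G2,11.5), (25,G4,13), (27,G3,14)
Step 2: Sum ranks within each group.
R_1 = 28.5 (n_1 = 5)
R_2 = 18.5 (n_2 = 3)
R_3 = 31.5 (n_3 = 3)
R_4 = 26.5 (n_4 = 3)
Step 3: H = 12/(N(N+1)) * sum(R_i^2/n_i) - 3(N+1)
     = 12/(14*15) * (28.5^2/5 + 18.5^2/3 + 31.5^2/3 + 26.5^2/3) - 3*15
     = 0.057143 * 841.367 - 45
     = 3.078095.
Step 4: Ties present; correction factor C = 1 - 24/(14^3 - 14) = 0.991209. Corrected H = 3.078095 / 0.991209 = 3.105395.
Step 5: Under H0, H ~ chi^2(3); p-value = 0.375659.
Step 6: alpha = 0.05. fail to reject H0.

H = 3.1054, df = 3, p = 0.375659, fail to reject H0.


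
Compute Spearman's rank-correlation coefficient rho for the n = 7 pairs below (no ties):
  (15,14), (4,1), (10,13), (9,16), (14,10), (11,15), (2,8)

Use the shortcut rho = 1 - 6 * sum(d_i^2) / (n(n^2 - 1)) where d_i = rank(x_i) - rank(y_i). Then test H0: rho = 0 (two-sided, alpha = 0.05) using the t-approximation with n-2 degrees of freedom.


Step 1: Rank x and y separately (midranks; no ties here).
rank(x): 15->7, 4->2, 10->4, 9->3, 14->6, 11->5, 2->1
rank(y): 14->5, 1->1, 13->4, 16->7, 10->3, 15->6, 8->2
Step 2: d_i = R_x(i) - R_y(i); compute d_i^2.
  (7-5)^2=4, (2-1)^2=1, (4-4)^2=0, (3-7)^2=16, (6-3)^2=9, (5-6)^2=1, (1-2)^2=1
sum(d^2) = 32.
Step 3: rho = 1 - 6*32 / (7*(7^2 - 1)) = 1 - 192/336 = 0.428571.
Step 4: Under H0, t = rho * sqrt((n-2)/(1-rho^2)) = 1.0607 ~ t(5).
Step 5: Two-sided p-value from the t-distribution with 5 df = 0.337368.
Step 6: alpha = 0.05. fail to reject H0.

rho = 0.4286, p = 0.337368, fail to reject H0 at alpha = 0.05.


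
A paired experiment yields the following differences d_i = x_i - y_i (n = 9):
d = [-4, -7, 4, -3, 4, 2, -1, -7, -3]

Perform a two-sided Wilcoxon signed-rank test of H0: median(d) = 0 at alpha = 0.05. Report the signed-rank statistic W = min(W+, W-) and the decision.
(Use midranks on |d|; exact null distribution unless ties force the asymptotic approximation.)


Step 1: Drop any zero differences (none here) and take |d_i|.
|d| = [4, 7, 4, 3, 4, 2, 1, 7, 3]
Step 2: Midrank |d_i| (ties get averaged ranks).
ranks: |4|->6, |7|->8.5, |4|->6, |3|->3.5, |4|->6, |2|->2, |1|->1, |7|->8.5, |3|->3.5
Step 3: Attach original signs; sum ranks with positive sign and with negative sign.
W+ = 6 + 6 + 2 = 14
W- = 6 + 8.5 + 3.5 + 1 + 8.5 + 3.5 = 31
(Check: W+ + W- = 45 should equal n(n+1)/2 = 45.)
Step 4: Test statistic W = min(W+, W-) = 14.
Step 5: Ties in |d|, so use the tie-corrected normal approximation.
        E[W] = n(n+1)/4 = 9*10/4 = 22.5.
        Tie groups: |d|=3 (t=2), |d|=4 (t=3), |d|=7 (t=2); sum(t^3 - t) = 36.
        Var[W] = n(n+1)(2n+1)/24 - sum(t^3-t)/48 = 1710/24 - 36/48 = 70.5.
        z = (W - E[W]) / sqrt(Var[W]) = (14 - 22.5) / 8.3964 = -1.0123.
        Two-sided p = 2*Phi(z) = 0.311378.
Step 6: alpha = 0.05. fail to reject H0.

W+ = 14, W- = 31, W = min = 14, p = 0.311378, fail to reject H0.


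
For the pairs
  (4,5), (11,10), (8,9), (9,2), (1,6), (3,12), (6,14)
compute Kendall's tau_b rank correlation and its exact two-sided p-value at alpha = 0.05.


Step 1: Enumerate the 21 unordered pairs (i,j) with i<j and classify each by sign(x_j-x_i) * sign(y_j-y_i).
  (1,2):dx=+7,dy=+5->C; (1,3):dx=+4,dy=+4->C; (1,4):dx=+5,dy=-3->D; (1,5):dx=-3,dy=+1->D
  (1,6):dx=-1,dy=+7->D; (1,7):dx=+2,dy=+9->C; (2,3):dx=-3,dy=-1->C; (2,4):dx=-2,dy=-8->C
  (2,5):dx=-10,dy=-4->C; (2,6):dx=-8,dy=+2->D; (2,7):dx=-5,dy=+4->D; (3,4):dx=+1,dy=-7->D
  (3,5):dx=-7,dy=-3->C; (3,6):dx=-5,dy=+3->D; (3,7):dx=-2,dy=+5->D; (4,5):dx=-8,dy=+4->D
  (4,6):dx=-6,dy=+10->D; (4,7):dx=-3,dy=+12->D; (5,6):dx=+2,dy=+6->C; (5,7):dx=+5,dy=+8->C
  (6,7):dx=+3,dy=+2->C
Step 2: C = 10, D = 11, total pairs = 21.
Step 3: tau = (C - D)/(n(n-1)/2) = (10 - 11)/21 = -0.047619.
Step 4: Exact two-sided p-value (enumerate n! = 5040 permutations of y under H0): p = 1.000000.
Step 5: alpha = 0.05. fail to reject H0.

tau_b = -0.0476 (C=10, D=11), p = 1.000000, fail to reject H0.


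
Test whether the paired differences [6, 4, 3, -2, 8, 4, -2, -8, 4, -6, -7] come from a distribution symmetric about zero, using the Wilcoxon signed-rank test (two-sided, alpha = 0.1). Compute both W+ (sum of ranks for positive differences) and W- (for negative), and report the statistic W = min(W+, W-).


Step 1: Drop any zero differences (none here) and take |d_i|.
|d| = [6, 4, 3, 2, 8, 4, 2, 8, 4, 6, 7]
Step 2: Midrank |d_i| (ties get averaged ranks).
ranks: |6|->7.5, |4|->5, |3|->3, |2|->1.5, |8|->10.5, |4|->5, |2|->1.5, |8|->10.5, |4|->5, |6|->7.5, |7|->9
Step 3: Attach original signs; sum ranks with positive sign and with negative sign.
W+ = 7.5 + 5 + 3 + 10.5 + 5 + 5 = 36
W- = 1.5 + 1.5 + 10.5 + 7.5 + 9 = 30
(Check: W+ + W- = 66 should equal n(n+1)/2 = 66.)
Step 4: Test statistic W = min(W+, W-) = 30.
Step 5: Ties in |d|, so use the tie-corrected normal approximation.
        E[W] = n(n+1)/4 = 11*12/4 = 33.
        Tie groups: |d|=2 (t=2), |d|=4 (t=3), |d|=6 (t=2), |d|=8 (t=2); sum(t^3 - t) = 42.
        Var[W] = n(n+1)(2n+1)/24 - sum(t^3-t)/48 = 3036/24 - 42/48 = 125.625.
        z = (W - E[W]) / sqrt(Var[W]) = (30 - 33) / 11.2083 = -0.2677.
        Two-sided p = 2*Phi(z) = 0.788961.
Step 6: alpha = 0.1. fail to reject H0.

W+ = 36, W- = 30, W = min = 30, p = 0.788961, fail to reject H0.


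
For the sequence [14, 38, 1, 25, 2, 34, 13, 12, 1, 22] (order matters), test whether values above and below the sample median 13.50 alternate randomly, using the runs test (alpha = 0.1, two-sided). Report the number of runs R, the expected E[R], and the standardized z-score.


Step 1: Compute median = 13.50; label A = above, B = below.
Labels in order: AABABABBBA  (n_A = 5, n_B = 5)
Step 2: Count runs R = 7.
Step 3: Under H0 (random ordering), E[R] = 2*n_A*n_B/(n_A+n_B) + 1 = 2*5*5/10 + 1 = 6.0000.
        Var[R] = 2*n_A*n_B*(2*n_A*n_B - n_A - n_B) / ((n_A+n_B)^2 * (n_A+n_B-1)) = 2000/900 = 2.2222.
        SD[R] = 1.4907.
Step 4: Continuity-corrected z = (R - 0.5 - E[R]) / SD[R] = (7 - 0.5 - 6.0000) / 1.4907 = 0.3354.
Step 5: Two-sided p-value via normal approximation = 2*(1 - Phi(|z|)) = 0.737316.
Step 6: alpha = 0.1. fail to reject H0.

R = 7, z = 0.3354, p = 0.737316, fail to reject H0.


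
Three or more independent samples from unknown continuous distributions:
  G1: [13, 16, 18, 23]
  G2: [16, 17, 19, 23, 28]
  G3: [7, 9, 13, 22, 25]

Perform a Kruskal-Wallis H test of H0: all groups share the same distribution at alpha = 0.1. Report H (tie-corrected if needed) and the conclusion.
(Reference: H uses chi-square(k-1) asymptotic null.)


Step 1: Combine all N = 14 observations and assign midranks.
sorted (value, group, rank): (7,G3,1), (9,G3,2), (13,G1,3.5), (13,G3,3.5), (16,G1,5.5), (16,G2,5.5), (17,G2,7), (18,G1,8), (19,G2,9), (22,G3,10), (23,G1,11.5), (23,G2,11.5), (25,G3,13), (28,G2,14)
Step 2: Sum ranks within each group.
R_1 = 28.5 (n_1 = 4)
R_2 = 47 (n_2 = 5)
R_3 = 29.5 (n_3 = 5)
Step 3: H = 12/(N(N+1)) * sum(R_i^2/n_i) - 3(N+1)
     = 12/(14*15) * (28.5^2/4 + 47^2/5 + 29.5^2/5) - 3*15
     = 0.057143 * 818.913 - 45
     = 1.795000.
Step 4: Ties present; correction factor C = 1 - 18/(14^3 - 14) = 0.993407. Corrected H = 1.795000 / 0.993407 = 1.806914.
Step 5: Under H0, H ~ chi^2(2); p-value = 0.405167.
Step 6: alpha = 0.1. fail to reject H0.

H = 1.8069, df = 2, p = 0.405167, fail to reject H0.


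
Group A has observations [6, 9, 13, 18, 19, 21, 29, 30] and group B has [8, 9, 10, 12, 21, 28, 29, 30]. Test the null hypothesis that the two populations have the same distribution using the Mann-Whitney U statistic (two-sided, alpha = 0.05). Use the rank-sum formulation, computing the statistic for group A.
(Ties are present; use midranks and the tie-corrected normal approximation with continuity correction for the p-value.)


Step 1: Combine and sort all 16 observations; assign midranks.
sorted (value, group): (6,X), (8,Y), (9,X), (9,Y), (10,Y), (12,Y), (13,X), (18,X), (19,X), (21,X), (21,Y), (28,Y), (29,X), (29,Y), (30,X), (30,Y)
ranks: 6->1, 8->2, 9->3.5, 9->3.5, 10->5, 12->6, 13->7, 18->8, 19->9, 21->10.5, 21->10.5, 28->12, 29->13.5, 29->13.5, 30->15.5, 30->15.5
Step 2: Rank sum for X: R1 = 1 + 3.5 + 7 + 8 + 9 + 10.5 + 13.5 + 15.5 = 68.
Step 3: U_X = R1 - n1(n1+1)/2 = 68 - 8*9/2 = 68 - 36 = 32.
       U_Y = n1*n2 - U_X = 64 - 32 = 32.
Step 4: Ties are present, so use the tie-corrected normal approximation (with continuity correction) for the p-value.
Step 5: p-value = 1.000000; compare to alpha = 0.05. fail to reject H0.

U_X = 32, p = 1.000000, fail to reject H0 at alpha = 0.05.


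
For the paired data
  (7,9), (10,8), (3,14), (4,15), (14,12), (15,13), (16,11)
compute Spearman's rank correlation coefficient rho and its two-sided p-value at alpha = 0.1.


Step 1: Rank x and y separately (midranks; no ties here).
rank(x): 7->3, 10->4, 3->1, 4->2, 14->5, 15->6, 16->7
rank(y): 9->2, 8->1, 14->6, 15->7, 12->4, 13->5, 11->3
Step 2: d_i = R_x(i) - R_y(i); compute d_i^2.
  (3-2)^2=1, (4-1)^2=9, (1-6)^2=25, (2-7)^2=25, (5-4)^2=1, (6-5)^2=1, (7-3)^2=16
sum(d^2) = 78.
Step 3: rho = 1 - 6*78 / (7*(7^2 - 1)) = 1 - 468/336 = -0.392857.
Step 4: Under H0, t = rho * sqrt((n-2)/(1-rho^2)) = -0.9553 ~ t(5).
Step 5: Two-sided p-value from the t-distribution with 5 df = 0.383317.
Step 6: alpha = 0.1. fail to reject H0.

rho = -0.3929, p = 0.383317, fail to reject H0 at alpha = 0.1.


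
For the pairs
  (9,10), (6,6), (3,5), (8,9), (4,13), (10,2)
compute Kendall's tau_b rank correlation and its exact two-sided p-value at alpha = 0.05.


Step 1: Enumerate the 15 unordered pairs (i,j) with i<j and classify each by sign(x_j-x_i) * sign(y_j-y_i).
  (1,2):dx=-3,dy=-4->C; (1,3):dx=-6,dy=-5->C; (1,4):dx=-1,dy=-1->C; (1,5):dx=-5,dy=+3->D
  (1,6):dx=+1,dy=-8->D; (2,3):dx=-3,dy=-1->C; (2,4):dx=+2,dy=+3->C; (2,5):dx=-2,dy=+7->D
  (2,6):dx=+4,dy=-4->D; (3,4):dx=+5,dy=+4->C; (3,5):dx=+1,dy=+8->C; (3,6):dx=+7,dy=-3->D
  (4,5):dx=-4,dy=+4->D; (4,6):dx=+2,dy=-7->D; (5,6):dx=+6,dy=-11->D
Step 2: C = 7, D = 8, total pairs = 15.
Step 3: tau = (C - D)/(n(n-1)/2) = (7 - 8)/15 = -0.066667.
Step 4: Exact two-sided p-value (enumerate n! = 720 permutations of y under H0): p = 1.000000.
Step 5: alpha = 0.05. fail to reject H0.

tau_b = -0.0667 (C=7, D=8), p = 1.000000, fail to reject H0.


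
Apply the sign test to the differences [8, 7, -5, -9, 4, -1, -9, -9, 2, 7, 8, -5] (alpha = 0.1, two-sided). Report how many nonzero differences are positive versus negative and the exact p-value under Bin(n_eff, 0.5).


Step 1: Discard zero differences. Original n = 12; n_eff = number of nonzero differences = 12.
Nonzero differences (with sign): +8, +7, -5, -9, +4, -1, -9, -9, +2, +7, +8, -5
Step 2: Count signs: positive = 6, negative = 6.
Step 3: Under H0: P(positive) = 0.5, so the number of positives S ~ Bin(12, 0.5).
Step 4: Two-sided exact p-value = sum of Bin(12,0.5) probabilities at or below the observed probability = 1.000000.
Step 5: alpha = 0.1. fail to reject H0.

n_eff = 12, pos = 6, neg = 6, p = 1.000000, fail to reject H0.


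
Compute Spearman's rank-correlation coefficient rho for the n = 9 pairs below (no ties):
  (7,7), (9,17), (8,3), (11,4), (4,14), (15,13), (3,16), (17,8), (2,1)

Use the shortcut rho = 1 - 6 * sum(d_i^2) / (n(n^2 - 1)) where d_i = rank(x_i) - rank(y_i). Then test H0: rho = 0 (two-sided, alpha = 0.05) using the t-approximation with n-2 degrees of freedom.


Step 1: Rank x and y separately (midranks; no ties here).
rank(x): 7->4, 9->6, 8->5, 11->7, 4->3, 15->8, 3->2, 17->9, 2->1
rank(y): 7->4, 17->9, 3->2, 4->3, 14->7, 13->6, 16->8, 8->5, 1->1
Step 2: d_i = R_x(i) - R_y(i); compute d_i^2.
  (4-4)^2=0, (6-9)^2=9, (5-2)^2=9, (7-3)^2=16, (3-7)^2=16, (8-6)^2=4, (2-8)^2=36, (9-5)^2=16, (1-1)^2=0
sum(d^2) = 106.
Step 3: rho = 1 - 6*106 / (9*(9^2 - 1)) = 1 - 636/720 = 0.116667.
Step 4: Under H0, t = rho * sqrt((n-2)/(1-rho^2)) = 0.3108 ~ t(7).
Step 5: Two-sided p-value from the t-distribution with 7 df = 0.765008.
Step 6: alpha = 0.05. fail to reject H0.

rho = 0.1167, p = 0.765008, fail to reject H0 at alpha = 0.05.


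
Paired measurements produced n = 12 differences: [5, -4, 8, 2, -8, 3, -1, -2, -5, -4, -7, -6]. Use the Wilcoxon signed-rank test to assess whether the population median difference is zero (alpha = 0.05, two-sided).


Step 1: Drop any zero differences (none here) and take |d_i|.
|d| = [5, 4, 8, 2, 8, 3, 1, 2, 5, 4, 7, 6]
Step 2: Midrank |d_i| (ties get averaged ranks).
ranks: |5|->7.5, |4|->5.5, |8|->11.5, |2|->2.5, |8|->11.5, |3|->4, |1|->1, |2|->2.5, |5|->7.5, |4|->5.5, |7|->10, |6|->9
Step 3: Attach original signs; sum ranks with positive sign and with negative sign.
W+ = 7.5 + 11.5 + 2.5 + 4 = 25.5
W- = 5.5 + 11.5 + 1 + 2.5 + 7.5 + 5.5 + 10 + 9 = 52.5
(Check: W+ + W- = 78 should equal n(n+1)/2 = 78.)
Step 4: Test statistic W = min(W+, W-) = 25.5.
Step 5: Ties in |d|, so use the tie-corrected normal approximation.
        E[W] = n(n+1)/4 = 12*13/4 = 39.
        Tie groups: |d|=2 (t=2), |d|=4 (t=2), |d|=5 (t=2), |d|=8 (t=2); sum(t^3 - t) = 24.
        Var[W] = n(n+1)(2n+1)/24 - sum(t^3-t)/48 = 3900/24 - 24/48 = 162.
        z = (W - E[W]) / sqrt(Var[W]) = (25.5 - 39) / 12.7279 = -1.0607.
        Two-sided p = 2*Phi(z) = 0.288844.
Step 6: alpha = 0.05. fail to reject H0.

W+ = 25.5, W- = 52.5, W = min = 25.5, p = 0.288844, fail to reject H0.


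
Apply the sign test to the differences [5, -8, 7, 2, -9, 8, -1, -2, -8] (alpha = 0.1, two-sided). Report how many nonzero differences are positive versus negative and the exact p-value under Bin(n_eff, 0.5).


Step 1: Discard zero differences. Original n = 9; n_eff = number of nonzero differences = 9.
Nonzero differences (with sign): +5, -8, +7, +2, -9, +8, -1, -2, -8
Step 2: Count signs: positive = 4, negative = 5.
Step 3: Under H0: P(positive) = 0.5, so the number of positives S ~ Bin(9, 0.5).
Step 4: Two-sided exact p-value = sum of Bin(9,0.5) probabilities at or below the observed probability = 1.000000.
Step 5: alpha = 0.1. fail to reject H0.

n_eff = 9, pos = 4, neg = 5, p = 1.000000, fail to reject H0.


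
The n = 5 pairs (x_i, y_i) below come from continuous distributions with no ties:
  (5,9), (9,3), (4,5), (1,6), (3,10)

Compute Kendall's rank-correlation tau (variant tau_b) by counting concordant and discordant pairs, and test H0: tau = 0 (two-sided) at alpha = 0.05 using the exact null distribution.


Step 1: Enumerate the 10 unordered pairs (i,j) with i<j and classify each by sign(x_j-x_i) * sign(y_j-y_i).
  (1,2):dx=+4,dy=-6->D; (1,3):dx=-1,dy=-4->C; (1,4):dx=-4,dy=-3->C; (1,5):dx=-2,dy=+1->D
  (2,3):dx=-5,dy=+2->D; (2,4):dx=-8,dy=+3->D; (2,5):dx=-6,dy=+7->D; (3,4):dx=-3,dy=+1->D
  (3,5):dx=-1,dy=+5->D; (4,5):dx=+2,dy=+4->C
Step 2: C = 3, D = 7, total pairs = 10.
Step 3: tau = (C - D)/(n(n-1)/2) = (3 - 7)/10 = -0.400000.
Step 4: Exact two-sided p-value (enumerate n! = 120 permutations of y under H0): p = 0.483333.
Step 5: alpha = 0.05. fail to reject H0.

tau_b = -0.4000 (C=3, D=7), p = 0.483333, fail to reject H0.


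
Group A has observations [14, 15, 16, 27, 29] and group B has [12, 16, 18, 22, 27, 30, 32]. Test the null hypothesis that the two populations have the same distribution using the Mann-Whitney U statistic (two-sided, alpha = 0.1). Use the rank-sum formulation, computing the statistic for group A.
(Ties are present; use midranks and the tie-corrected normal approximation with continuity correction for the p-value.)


Step 1: Combine and sort all 12 observations; assign midranks.
sorted (value, group): (12,Y), (14,X), (15,X), (16,X), (16,Y), (18,Y), (22,Y), (27,X), (27,Y), (29,X), (30,Y), (32,Y)
ranks: 12->1, 14->2, 15->3, 16->4.5, 16->4.5, 18->6, 22->7, 27->8.5, 27->8.5, 29->10, 30->11, 32->12
Step 2: Rank sum for X: R1 = 2 + 3 + 4.5 + 8.5 + 10 = 28.
Step 3: U_X = R1 - n1(n1+1)/2 = 28 - 5*6/2 = 28 - 15 = 13.
       U_Y = n1*n2 - U_X = 35 - 13 = 22.
Step 4: Ties are present, so use the tie-corrected normal approximation (with continuity correction) for the p-value.
Step 5: p-value = 0.514478; compare to alpha = 0.1. fail to reject H0.

U_X = 13, p = 0.514478, fail to reject H0 at alpha = 0.1.


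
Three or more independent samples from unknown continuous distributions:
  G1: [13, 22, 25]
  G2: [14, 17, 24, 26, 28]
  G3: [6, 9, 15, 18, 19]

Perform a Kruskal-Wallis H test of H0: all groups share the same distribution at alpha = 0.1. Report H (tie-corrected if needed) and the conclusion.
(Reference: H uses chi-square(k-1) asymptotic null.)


Step 1: Combine all N = 13 observations and assign midranks.
sorted (value, group, rank): (6,G3,1), (9,G3,2), (13,G1,3), (14,G2,4), (15,G3,5), (17,G2,6), (18,G3,7), (19,G3,8), (22,G1,9), (24,G2,10), (25,G1,11), (26,G2,12), (28,G2,13)
Step 2: Sum ranks within each group.
R_1 = 23 (n_1 = 3)
R_2 = 45 (n_2 = 5)
R_3 = 23 (n_3 = 5)
Step 3: H = 12/(N(N+1)) * sum(R_i^2/n_i) - 3(N+1)
     = 12/(13*14) * (23^2/3 + 45^2/5 + 23^2/5) - 3*14
     = 0.065934 * 687.133 - 42
     = 3.305495.
Step 4: No ties, so H is used without correction.
Step 5: Under H0, H ~ chi^2(2); p-value = 0.191523.
Step 6: alpha = 0.1. fail to reject H0.

H = 3.3055, df = 2, p = 0.191523, fail to reject H0.


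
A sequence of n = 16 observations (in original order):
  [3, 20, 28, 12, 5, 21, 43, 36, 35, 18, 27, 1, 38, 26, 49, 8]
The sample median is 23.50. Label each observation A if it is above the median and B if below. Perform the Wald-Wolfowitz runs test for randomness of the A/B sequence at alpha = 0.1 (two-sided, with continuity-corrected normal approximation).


Step 1: Compute median = 23.50; label A = above, B = below.
Labels in order: BBABBBAAABABAAAB  (n_A = 8, n_B = 8)
Step 2: Count runs R = 9.
Step 3: Under H0 (random ordering), E[R] = 2*n_A*n_B/(n_A+n_B) + 1 = 2*8*8/16 + 1 = 9.0000.
        Var[R] = 2*n_A*n_B*(2*n_A*n_B - n_A - n_B) / ((n_A+n_B)^2 * (n_A+n_B-1)) = 14336/3840 = 3.7333.
        SD[R] = 1.9322.
Step 4: R = E[R], so z = 0 with no continuity correction.
Step 5: Two-sided p-value via normal approximation = 2*(1 - Phi(|z|)) = 1.000000.
Step 6: alpha = 0.1. fail to reject H0.

R = 9, z = 0.0000, p = 1.000000, fail to reject H0.


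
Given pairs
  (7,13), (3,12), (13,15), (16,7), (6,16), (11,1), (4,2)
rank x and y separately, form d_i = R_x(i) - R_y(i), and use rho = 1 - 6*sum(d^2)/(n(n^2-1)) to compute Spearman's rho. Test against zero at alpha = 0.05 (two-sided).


Step 1: Rank x and y separately (midranks; no ties here).
rank(x): 7->4, 3->1, 13->6, 16->7, 6->3, 11->5, 4->2
rank(y): 13->5, 12->4, 15->6, 7->3, 16->7, 1->1, 2->2
Step 2: d_i = R_x(i) - R_y(i); compute d_i^2.
  (4-5)^2=1, (1-4)^2=9, (6-6)^2=0, (7-3)^2=16, (3-7)^2=16, (5-1)^2=16, (2-2)^2=0
sum(d^2) = 58.
Step 3: rho = 1 - 6*58 / (7*(7^2 - 1)) = 1 - 348/336 = -0.035714.
Step 4: Under H0, t = rho * sqrt((n-2)/(1-rho^2)) = -0.0799 ~ t(5).
Step 5: Two-sided p-value from the t-distribution with 5 df = 0.939408.
Step 6: alpha = 0.05. fail to reject H0.

rho = -0.0357, p = 0.939408, fail to reject H0 at alpha = 0.05.


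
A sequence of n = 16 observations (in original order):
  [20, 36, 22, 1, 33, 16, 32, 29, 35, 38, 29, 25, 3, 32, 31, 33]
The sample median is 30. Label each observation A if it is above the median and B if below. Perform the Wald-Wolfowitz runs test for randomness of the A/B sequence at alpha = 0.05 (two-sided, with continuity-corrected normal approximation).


Step 1: Compute median = 30; label A = above, B = below.
Labels in order: BABBABABAABBBAAA  (n_A = 8, n_B = 8)
Step 2: Count runs R = 10.
Step 3: Under H0 (random ordering), E[R] = 2*n_A*n_B/(n_A+n_B) + 1 = 2*8*8/16 + 1 = 9.0000.
        Var[R] = 2*n_A*n_B*(2*n_A*n_B - n_A - n_B) / ((n_A+n_B)^2 * (n_A+n_B-1)) = 14336/3840 = 3.7333.
        SD[R] = 1.9322.
Step 4: Continuity-corrected z = (R - 0.5 - E[R]) / SD[R] = (10 - 0.5 - 9.0000) / 1.9322 = 0.2588.
Step 5: Two-sided p-value via normal approximation = 2*(1 - Phi(|z|)) = 0.795809.
Step 6: alpha = 0.05. fail to reject H0.

R = 10, z = 0.2588, p = 0.795809, fail to reject H0.


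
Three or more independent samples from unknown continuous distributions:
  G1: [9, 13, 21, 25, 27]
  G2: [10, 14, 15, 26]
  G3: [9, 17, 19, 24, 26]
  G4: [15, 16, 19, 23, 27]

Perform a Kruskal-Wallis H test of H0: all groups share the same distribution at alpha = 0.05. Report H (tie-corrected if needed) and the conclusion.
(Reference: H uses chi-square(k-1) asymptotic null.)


Step 1: Combine all N = 19 observations and assign midranks.
sorted (value, group, rank): (9,G1,1.5), (9,G3,1.5), (10,G2,3), (13,G1,4), (14,G2,5), (15,G2,6.5), (15,G4,6.5), (16,G4,8), (17,G3,9), (19,G3,10.5), (19,G4,10.5), (21,G1,12), (23,G4,13), (24,G3,14), (25,G1,15), (26,G2,16.5), (26,G3,16.5), (27,G1,18.5), (27,G4,18.5)
Step 2: Sum ranks within each group.
R_1 = 51 (n_1 = 5)
R_2 = 31 (n_2 = 4)
R_3 = 51.5 (n_3 = 5)
R_4 = 56.5 (n_4 = 5)
Step 3: H = 12/(N(N+1)) * sum(R_i^2/n_i) - 3(N+1)
     = 12/(19*20) * (51^2/5 + 31^2/4 + 51.5^2/5 + 56.5^2/5) - 3*20
     = 0.031579 * 1929.35 - 60
     = 0.926842.
Step 4: Ties present; correction factor C = 1 - 30/(19^3 - 19) = 0.995614. Corrected H = 0.926842 / 0.995614 = 0.930925.
Step 5: Under H0, H ~ chi^2(3); p-value = 0.817959.
Step 6: alpha = 0.05. fail to reject H0.

H = 0.9309, df = 3, p = 0.817959, fail to reject H0.


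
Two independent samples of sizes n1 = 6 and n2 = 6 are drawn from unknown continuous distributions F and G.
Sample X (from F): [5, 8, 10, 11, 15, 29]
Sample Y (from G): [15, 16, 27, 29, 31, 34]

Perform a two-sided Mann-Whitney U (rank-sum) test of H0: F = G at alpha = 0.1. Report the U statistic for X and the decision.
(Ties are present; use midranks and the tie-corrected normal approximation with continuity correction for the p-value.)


Step 1: Combine and sort all 12 observations; assign midranks.
sorted (value, group): (5,X), (8,X), (10,X), (11,X), (15,X), (15,Y), (16,Y), (27,Y), (29,X), (29,Y), (31,Y), (34,Y)
ranks: 5->1, 8->2, 10->3, 11->4, 15->5.5, 15->5.5, 16->7, 27->8, 29->9.5, 29->9.5, 31->11, 34->12
Step 2: Rank sum for X: R1 = 1 + 2 + 3 + 4 + 5.5 + 9.5 = 25.
Step 3: U_X = R1 - n1(n1+1)/2 = 25 - 6*7/2 = 25 - 21 = 4.
       U_Y = n1*n2 - U_X = 36 - 4 = 32.
Step 4: Ties are present, so use the tie-corrected normal approximation (with continuity correction) for the p-value.
Step 5: p-value = 0.030058; compare to alpha = 0.1. reject H0.

U_X = 4, p = 0.030058, reject H0 at alpha = 0.1.


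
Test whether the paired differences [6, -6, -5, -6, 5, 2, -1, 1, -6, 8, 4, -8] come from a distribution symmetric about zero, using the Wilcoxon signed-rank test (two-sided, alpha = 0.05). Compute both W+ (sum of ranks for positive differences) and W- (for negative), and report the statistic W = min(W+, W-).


Step 1: Drop any zero differences (none here) and take |d_i|.
|d| = [6, 6, 5, 6, 5, 2, 1, 1, 6, 8, 4, 8]
Step 2: Midrank |d_i| (ties get averaged ranks).
ranks: |6|->8.5, |6|->8.5, |5|->5.5, |6|->8.5, |5|->5.5, |2|->3, |1|->1.5, |1|->1.5, |6|->8.5, |8|->11.5, |4|->4, |8|->11.5
Step 3: Attach original signs; sum ranks with positive sign and with negative sign.
W+ = 8.5 + 5.5 + 3 + 1.5 + 11.5 + 4 = 34
W- = 8.5 + 5.5 + 8.5 + 1.5 + 8.5 + 11.5 = 44
(Check: W+ + W- = 78 should equal n(n+1)/2 = 78.)
Step 4: Test statistic W = min(W+, W-) = 34.
Step 5: Ties in |d|, so use the tie-corrected normal approximation.
        E[W] = n(n+1)/4 = 12*13/4 = 39.
        Tie groups: |d|=1 (t=2), |d|=5 (t=2), |d|=6 (t=4), |d|=8 (t=2); sum(t^3 - t) = 78.
        Var[W] = n(n+1)(2n+1)/24 - sum(t^3-t)/48 = 3900/24 - 78/48 = 160.875.
        z = (W - E[W]) / sqrt(Var[W]) = (34 - 39) / 12.6837 = -0.3942.
        Two-sided p = 2*Phi(z) = 0.693427.
Step 6: alpha = 0.05. fail to reject H0.

W+ = 34, W- = 44, W = min = 34, p = 0.693427, fail to reject H0.


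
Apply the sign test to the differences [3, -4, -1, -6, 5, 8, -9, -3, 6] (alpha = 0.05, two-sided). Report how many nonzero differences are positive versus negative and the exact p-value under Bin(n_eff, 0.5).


Step 1: Discard zero differences. Original n = 9; n_eff = number of nonzero differences = 9.
Nonzero differences (with sign): +3, -4, -1, -6, +5, +8, -9, -3, +6
Step 2: Count signs: positive = 4, negative = 5.
Step 3: Under H0: P(positive) = 0.5, so the number of positives S ~ Bin(9, 0.5).
Step 4: Two-sided exact p-value = sum of Bin(9,0.5) probabilities at or below the observed probability = 1.000000.
Step 5: alpha = 0.05. fail to reject H0.

n_eff = 9, pos = 4, neg = 5, p = 1.000000, fail to reject H0.


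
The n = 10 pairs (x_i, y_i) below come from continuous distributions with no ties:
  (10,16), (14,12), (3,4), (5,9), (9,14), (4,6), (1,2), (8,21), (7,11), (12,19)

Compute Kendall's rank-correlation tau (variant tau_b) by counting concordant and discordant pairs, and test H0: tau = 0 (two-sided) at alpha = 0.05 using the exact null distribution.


Step 1: Enumerate the 45 unordered pairs (i,j) with i<j and classify each by sign(x_j-x_i) * sign(y_j-y_i).
  (1,2):dx=+4,dy=-4->D; (1,3):dx=-7,dy=-12->C; (1,4):dx=-5,dy=-7->C; (1,5):dx=-1,dy=-2->C
  (1,6):dx=-6,dy=-10->C; (1,7):dx=-9,dy=-14->C; (1,8):dx=-2,dy=+5->D; (1,9):dx=-3,dy=-5->C
  (1,10):dx=+2,dy=+3->C; (2,3):dx=-11,dy=-8->C; (2,4):dx=-9,dy=-3->C; (2,5):dx=-5,dy=+2->D
  (2,6):dx=-10,dy=-6->C; (2,7):dx=-13,dy=-10->C; (2,8):dx=-6,dy=+9->D; (2,9):dx=-7,dy=-1->C
  (2,10):dx=-2,dy=+7->D; (3,4):dx=+2,dy=+5->C; (3,5):dx=+6,dy=+10->C; (3,6):dx=+1,dy=+2->C
  (3,7):dx=-2,dy=-2->C; (3,8):dx=+5,dy=+17->C; (3,9):dx=+4,dy=+7->C; (3,10):dx=+9,dy=+15->C
  (4,5):dx=+4,dy=+5->C; (4,6):dx=-1,dy=-3->C; (4,7):dx=-4,dy=-7->C; (4,8):dx=+3,dy=+12->C
  (4,9):dx=+2,dy=+2->C; (4,10):dx=+7,dy=+10->C; (5,6):dx=-5,dy=-8->C; (5,7):dx=-8,dy=-12->C
  (5,8):dx=-1,dy=+7->D; (5,9):dx=-2,dy=-3->C; (5,10):dx=+3,dy=+5->C; (6,7):dx=-3,dy=-4->C
  (6,8):dx=+4,dy=+15->C; (6,9):dx=+3,dy=+5->C; (6,10):dx=+8,dy=+13->C; (7,8):dx=+7,dy=+19->C
  (7,9):dx=+6,dy=+9->C; (7,10):dx=+11,dy=+17->C; (8,9):dx=-1,dy=-10->C; (8,10):dx=+4,dy=-2->D
  (9,10):dx=+5,dy=+8->C
Step 2: C = 38, D = 7, total pairs = 45.
Step 3: tau = (C - D)/(n(n-1)/2) = (38 - 7)/45 = 0.688889.
Step 4: Exact two-sided p-value (enumerate n! = 3628800 permutations of y under H0): p = 0.004687.
Step 5: alpha = 0.05. reject H0.

tau_b = 0.6889 (C=38, D=7), p = 0.004687, reject H0.


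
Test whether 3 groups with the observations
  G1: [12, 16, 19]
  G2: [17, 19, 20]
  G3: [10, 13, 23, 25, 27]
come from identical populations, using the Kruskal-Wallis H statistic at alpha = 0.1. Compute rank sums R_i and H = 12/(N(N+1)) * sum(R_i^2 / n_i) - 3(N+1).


Step 1: Combine all N = 11 observations and assign midranks.
sorted (value, group, rank): (10,G3,1), (12,G1,2), (13,G3,3), (16,G1,4), (17,G2,5), (19,G1,6.5), (19,G2,6.5), (20,G2,8), (23,G3,9), (25,G3,10), (27,G3,11)
Step 2: Sum ranks within each group.
R_1 = 12.5 (n_1 = 3)
R_2 = 19.5 (n_2 = 3)
R_3 = 34 (n_3 = 5)
Step 3: H = 12/(N(N+1)) * sum(R_i^2/n_i) - 3(N+1)
     = 12/(11*12) * (12.5^2/3 + 19.5^2/3 + 34^2/5) - 3*12
     = 0.090909 * 410.033 - 36
     = 1.275758.
Step 4: Ties present; correction factor C = 1 - 6/(11^3 - 11) = 0.995455. Corrected H = 1.275758 / 0.995455 = 1.281583.
Step 5: Under H0, H ~ chi^2(2); p-value = 0.526875.
Step 6: alpha = 0.1. fail to reject H0.

H = 1.2816, df = 2, p = 0.526875, fail to reject H0.


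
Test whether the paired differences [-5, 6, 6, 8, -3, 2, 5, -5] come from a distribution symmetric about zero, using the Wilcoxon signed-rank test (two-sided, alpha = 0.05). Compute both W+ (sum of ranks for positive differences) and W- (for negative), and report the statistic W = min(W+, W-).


Step 1: Drop any zero differences (none here) and take |d_i|.
|d| = [5, 6, 6, 8, 3, 2, 5, 5]
Step 2: Midrank |d_i| (ties get averaged ranks).
ranks: |5|->4, |6|->6.5, |6|->6.5, |8|->8, |3|->2, |2|->1, |5|->4, |5|->4
Step 3: Attach original signs; sum ranks with positive sign and with negative sign.
W+ = 6.5 + 6.5 + 8 + 1 + 4 = 26
W- = 4 + 2 + 4 = 10
(Check: W+ + W- = 36 should equal n(n+1)/2 = 36.)
Step 4: Test statistic W = min(W+, W-) = 10.
Step 5: Ties in |d|, so use the tie-corrected normal approximation.
        E[W] = n(n+1)/4 = 8*9/4 = 18.
        Tie groups: |d|=5 (t=3), |d|=6 (t=2); sum(t^3 - t) = 30.
        Var[W] = n(n+1)(2n+1)/24 - sum(t^3-t)/48 = 1224/24 - 30/48 = 50.375.
        z = (W - E[W]) / sqrt(Var[W]) = (10 - 18) / 7.0975 = -1.1272.
        Two-sided p = 2*Phi(z) = 0.259678.
Step 6: alpha = 0.05. fail to reject H0.

W+ = 26, W- = 10, W = min = 10, p = 0.259678, fail to reject H0.


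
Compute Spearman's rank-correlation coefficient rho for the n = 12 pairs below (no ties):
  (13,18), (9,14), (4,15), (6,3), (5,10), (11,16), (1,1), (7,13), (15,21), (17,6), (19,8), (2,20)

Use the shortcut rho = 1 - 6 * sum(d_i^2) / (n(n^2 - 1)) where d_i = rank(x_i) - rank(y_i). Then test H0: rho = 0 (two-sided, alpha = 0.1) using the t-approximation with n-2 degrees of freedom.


Step 1: Rank x and y separately (midranks; no ties here).
rank(x): 13->9, 9->7, 4->3, 6->5, 5->4, 11->8, 1->1, 7->6, 15->10, 17->11, 19->12, 2->2
rank(y): 18->10, 14->7, 15->8, 3->2, 10->5, 16->9, 1->1, 13->6, 21->12, 6->3, 8->4, 20->11
Step 2: d_i = R_x(i) - R_y(i); compute d_i^2.
  (9-10)^2=1, (7-7)^2=0, (3-8)^2=25, (5-2)^2=9, (4-5)^2=1, (8-9)^2=1, (1-1)^2=0, (6-6)^2=0, (10-12)^2=4, (11-3)^2=64, (12-4)^2=64, (2-11)^2=81
sum(d^2) = 250.
Step 3: rho = 1 - 6*250 / (12*(12^2 - 1)) = 1 - 1500/1716 = 0.125874.
Step 4: Under H0, t = rho * sqrt((n-2)/(1-rho^2)) = 0.4012 ~ t(10).
Step 5: Two-sided p-value from the t-distribution with 10 df = 0.696683.
Step 6: alpha = 0.1. fail to reject H0.

rho = 0.1259, p = 0.696683, fail to reject H0 at alpha = 0.1.


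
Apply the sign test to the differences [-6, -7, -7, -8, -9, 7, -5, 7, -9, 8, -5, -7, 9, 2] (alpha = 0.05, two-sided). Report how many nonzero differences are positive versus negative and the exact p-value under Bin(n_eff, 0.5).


Step 1: Discard zero differences. Original n = 14; n_eff = number of nonzero differences = 14.
Nonzero differences (with sign): -6, -7, -7, -8, -9, +7, -5, +7, -9, +8, -5, -7, +9, +2
Step 2: Count signs: positive = 5, negative = 9.
Step 3: Under H0: P(positive) = 0.5, so the number of positives S ~ Bin(14, 0.5).
Step 4: Two-sided exact p-value = sum of Bin(14,0.5) probabilities at or below the observed probability = 0.423950.
Step 5: alpha = 0.05. fail to reject H0.

n_eff = 14, pos = 5, neg = 9, p = 0.423950, fail to reject H0.


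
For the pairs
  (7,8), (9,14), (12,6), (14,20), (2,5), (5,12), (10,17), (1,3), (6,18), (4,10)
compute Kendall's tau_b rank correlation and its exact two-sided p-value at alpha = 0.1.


Step 1: Enumerate the 45 unordered pairs (i,j) with i<j and classify each by sign(x_j-x_i) * sign(y_j-y_i).
  (1,2):dx=+2,dy=+6->C; (1,3):dx=+5,dy=-2->D; (1,4):dx=+7,dy=+12->C; (1,5):dx=-5,dy=-3->C
  (1,6):dx=-2,dy=+4->D; (1,7):dx=+3,dy=+9->C; (1,8):dx=-6,dy=-5->C; (1,9):dx=-1,dy=+10->D
  (1,10):dx=-3,dy=+2->D; (2,3):dx=+3,dy=-8->D; (2,4):dx=+5,dy=+6->C; (2,5):dx=-7,dy=-9->C
  (2,6):dx=-4,dy=-2->C; (2,7):dx=+1,dy=+3->C; (2,8):dx=-8,dy=-11->C; (2,9):dx=-3,dy=+4->D
  (2,10):dx=-5,dy=-4->C; (3,4):dx=+2,dy=+14->C; (3,5):dx=-10,dy=-1->C; (3,6):dx=-7,dy=+6->D
  (3,7):dx=-2,dy=+11->D; (3,8):dx=-11,dy=-3->C; (3,9):dx=-6,dy=+12->D; (3,10):dx=-8,dy=+4->D
  (4,5):dx=-12,dy=-15->C; (4,6):dx=-9,dy=-8->C; (4,7):dx=-4,dy=-3->C; (4,8):dx=-13,dy=-17->C
  (4,9):dx=-8,dy=-2->C; (4,10):dx=-10,dy=-10->C; (5,6):dx=+3,dy=+7->C; (5,7):dx=+8,dy=+12->C
  (5,8):dx=-1,dy=-2->C; (5,9):dx=+4,dy=+13->C; (5,10):dx=+2,dy=+5->C; (6,7):dx=+5,dy=+5->C
  (6,8):dx=-4,dy=-9->C; (6,9):dx=+1,dy=+6->C; (6,10):dx=-1,dy=-2->C; (7,8):dx=-9,dy=-14->C
  (7,9):dx=-4,dy=+1->D; (7,10):dx=-6,dy=-7->C; (8,9):dx=+5,dy=+15->C; (8,10):dx=+3,dy=+7->C
  (9,10):dx=-2,dy=-8->C
Step 2: C = 34, D = 11, total pairs = 45.
Step 3: tau = (C - D)/(n(n-1)/2) = (34 - 11)/45 = 0.511111.
Step 4: Exact two-sided p-value (enumerate n! = 3628800 permutations of y under H0): p = 0.046623.
Step 5: alpha = 0.1. reject H0.

tau_b = 0.5111 (C=34, D=11), p = 0.046623, reject H0.


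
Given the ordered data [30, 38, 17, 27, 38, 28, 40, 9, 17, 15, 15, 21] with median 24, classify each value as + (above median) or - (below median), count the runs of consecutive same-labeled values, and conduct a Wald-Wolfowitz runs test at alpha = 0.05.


Step 1: Compute median = 24; label A = above, B = below.
Labels in order: AABAAAABBBBB  (n_A = 6, n_B = 6)
Step 2: Count runs R = 4.
Step 3: Under H0 (random ordering), E[R] = 2*n_A*n_B/(n_A+n_B) + 1 = 2*6*6/12 + 1 = 7.0000.
        Var[R] = 2*n_A*n_B*(2*n_A*n_B - n_A - n_B) / ((n_A+n_B)^2 * (n_A+n_B-1)) = 4320/1584 = 2.7273.
        SD[R] = 1.6514.
Step 4: Continuity-corrected z = (R + 0.5 - E[R]) / SD[R] = (4 + 0.5 - 7.0000) / 1.6514 = -1.5138.
Step 5: Two-sided p-value via normal approximation = 2*(1 - Phi(|z|)) = 0.130070.
Step 6: alpha = 0.05. fail to reject H0.

R = 4, z = -1.5138, p = 0.130070, fail to reject H0.


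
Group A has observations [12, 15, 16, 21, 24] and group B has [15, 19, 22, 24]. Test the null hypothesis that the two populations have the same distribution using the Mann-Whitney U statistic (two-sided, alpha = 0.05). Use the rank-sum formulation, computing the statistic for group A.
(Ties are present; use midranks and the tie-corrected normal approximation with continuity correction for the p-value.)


Step 1: Combine and sort all 9 observations; assign midranks.
sorted (value, group): (12,X), (15,X), (15,Y), (16,X), (19,Y), (21,X), (22,Y), (24,X), (24,Y)
ranks: 12->1, 15->2.5, 15->2.5, 16->4, 19->5, 21->6, 22->7, 24->8.5, 24->8.5
Step 2: Rank sum for X: R1 = 1 + 2.5 + 4 + 6 + 8.5 = 22.
Step 3: U_X = R1 - n1(n1+1)/2 = 22 - 5*6/2 = 22 - 15 = 7.
       U_Y = n1*n2 - U_X = 20 - 7 = 13.
Step 4: Ties are present, so use the tie-corrected normal approximation (with continuity correction) for the p-value.
Step 5: p-value = 0.536878; compare to alpha = 0.05. fail to reject H0.

U_X = 7, p = 0.536878, fail to reject H0 at alpha = 0.05.


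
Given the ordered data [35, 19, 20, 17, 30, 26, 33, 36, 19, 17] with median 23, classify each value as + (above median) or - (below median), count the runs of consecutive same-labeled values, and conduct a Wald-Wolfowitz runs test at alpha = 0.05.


Step 1: Compute median = 23; label A = above, B = below.
Labels in order: ABBBAAAABB  (n_A = 5, n_B = 5)
Step 2: Count runs R = 4.
Step 3: Under H0 (random ordering), E[R] = 2*n_A*n_B/(n_A+n_B) + 1 = 2*5*5/10 + 1 = 6.0000.
        Var[R] = 2*n_A*n_B*(2*n_A*n_B - n_A - n_B) / ((n_A+n_B)^2 * (n_A+n_B-1)) = 2000/900 = 2.2222.
        SD[R] = 1.4907.
Step 4: Continuity-corrected z = (R + 0.5 - E[R]) / SD[R] = (4 + 0.5 - 6.0000) / 1.4907 = -1.0062.
Step 5: Two-sided p-value via normal approximation = 2*(1 - Phi(|z|)) = 0.314305.
Step 6: alpha = 0.05. fail to reject H0.

R = 4, z = -1.0062, p = 0.314305, fail to reject H0.


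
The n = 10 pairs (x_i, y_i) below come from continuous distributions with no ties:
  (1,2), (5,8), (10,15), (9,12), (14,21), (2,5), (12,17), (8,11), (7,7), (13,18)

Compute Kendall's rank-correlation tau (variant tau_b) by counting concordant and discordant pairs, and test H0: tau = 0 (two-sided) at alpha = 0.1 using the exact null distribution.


Step 1: Enumerate the 45 unordered pairs (i,j) with i<j and classify each by sign(x_j-x_i) * sign(y_j-y_i).
  (1,2):dx=+4,dy=+6->C; (1,3):dx=+9,dy=+13->C; (1,4):dx=+8,dy=+10->C; (1,5):dx=+13,dy=+19->C
  (1,6):dx=+1,dy=+3->C; (1,7):dx=+11,dy=+15->C; (1,8):dx=+7,dy=+9->C; (1,9):dx=+6,dy=+5->C
  (1,10):dx=+12,dy=+16->C; (2,3):dx=+5,dy=+7->C; (2,4):dx=+4,dy=+4->C; (2,5):dx=+9,dy=+13->C
  (2,6):dx=-3,dy=-3->C; (2,7):dx=+7,dy=+9->C; (2,8):dx=+3,dy=+3->C; (2,9):dx=+2,dy=-1->D
  (2,10):dx=+8,dy=+10->C; (3,4):dx=-1,dy=-3->C; (3,5):dx=+4,dy=+6->C; (3,6):dx=-8,dy=-10->C
  (3,7):dx=+2,dy=+2->C; (3,8):dx=-2,dy=-4->C; (3,9):dx=-3,dy=-8->C; (3,10):dx=+3,dy=+3->C
  (4,5):dx=+5,dy=+9->C; (4,6):dx=-7,dy=-7->C; (4,7):dx=+3,dy=+5->C; (4,8):dx=-1,dy=-1->C
  (4,9):dx=-2,dy=-5->C; (4,10):dx=+4,dy=+6->C; (5,6):dx=-12,dy=-16->C; (5,7):dx=-2,dy=-4->C
  (5,8):dx=-6,dy=-10->C; (5,9):dx=-7,dy=-14->C; (5,10):dx=-1,dy=-3->C; (6,7):dx=+10,dy=+12->C
  (6,8):dx=+6,dy=+6->C; (6,9):dx=+5,dy=+2->C; (6,10):dx=+11,dy=+13->C; (7,8):dx=-4,dy=-6->C
  (7,9):dx=-5,dy=-10->C; (7,10):dx=+1,dy=+1->C; (8,9):dx=-1,dy=-4->C; (8,10):dx=+5,dy=+7->C
  (9,10):dx=+6,dy=+11->C
Step 2: C = 44, D = 1, total pairs = 45.
Step 3: tau = (C - D)/(n(n-1)/2) = (44 - 1)/45 = 0.955556.
Step 4: Exact two-sided p-value (enumerate n! = 3628800 permutations of y under H0): p = 0.000006.
Step 5: alpha = 0.1. reject H0.

tau_b = 0.9556 (C=44, D=1), p = 0.000006, reject H0.
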